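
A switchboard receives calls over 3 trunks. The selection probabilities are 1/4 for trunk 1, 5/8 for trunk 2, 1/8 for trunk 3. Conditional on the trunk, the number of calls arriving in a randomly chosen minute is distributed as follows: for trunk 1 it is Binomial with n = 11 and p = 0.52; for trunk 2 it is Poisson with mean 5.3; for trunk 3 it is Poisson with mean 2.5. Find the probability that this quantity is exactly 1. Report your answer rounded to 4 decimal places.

Conditional on each trunk, P(X = 1): 1: 0.00371371; 2: 0.0264554; 3: 0.205212.
By total probability, P(X = 1) = 0.25·0.00371371 + 0.625·0.0264554 + 0.125·0.205212 = 0.0431146.

0.0431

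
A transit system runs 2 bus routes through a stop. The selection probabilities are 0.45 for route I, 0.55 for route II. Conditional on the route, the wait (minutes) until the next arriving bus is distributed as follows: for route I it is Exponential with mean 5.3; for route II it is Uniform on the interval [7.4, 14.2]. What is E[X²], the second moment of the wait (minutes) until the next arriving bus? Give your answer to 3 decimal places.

For each component E[X²] = Var + (mean)², giving I: 56.18; II: 120.493.
Overall E[X²] = 0.45·56.18 + 0.55·120.493 = 91.5523.

91.552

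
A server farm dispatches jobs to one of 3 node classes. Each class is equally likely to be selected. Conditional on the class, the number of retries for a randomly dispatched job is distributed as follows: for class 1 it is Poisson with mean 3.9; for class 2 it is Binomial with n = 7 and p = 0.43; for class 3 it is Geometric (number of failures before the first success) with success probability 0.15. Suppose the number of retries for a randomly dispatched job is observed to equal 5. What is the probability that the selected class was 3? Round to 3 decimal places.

0.209

Likelihoods P(X=5 | ·): 1: 0.152193; 2: 0.100302; 3: 0.0665558.
Posterior ∝ prior × likelihood. Numerator for 3: 0.333333·0.0665558 = 0.0221853.
Normalizing constant: 0.333333·0.152193 + 0.333333·0.100302 + 0.333333·0.0665558 = 0.10635.
P(3 | observation) = 0.0221853 / 0.10635 = 0.208606.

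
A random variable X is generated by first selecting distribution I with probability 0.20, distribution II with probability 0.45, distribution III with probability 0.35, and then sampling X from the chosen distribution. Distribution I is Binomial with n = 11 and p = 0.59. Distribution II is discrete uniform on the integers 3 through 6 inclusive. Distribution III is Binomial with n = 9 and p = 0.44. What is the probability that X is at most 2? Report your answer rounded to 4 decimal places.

Conditional on each component, P(X ≤ 2): I: 0.00719405; II: 0; III: 0.164088.
By total probability, P(X ≤ 2) = 0.2·0.00719405 + 0.45·0 + 0.35·0.164088 = 0.0588696.

0.0589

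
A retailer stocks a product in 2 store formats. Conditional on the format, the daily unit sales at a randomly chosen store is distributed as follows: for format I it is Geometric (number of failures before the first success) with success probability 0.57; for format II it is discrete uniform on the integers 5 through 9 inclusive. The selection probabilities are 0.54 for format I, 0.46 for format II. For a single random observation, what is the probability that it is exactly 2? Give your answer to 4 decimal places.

0.0569

Conditional on each format, P(X = 2): I: 0.105393; II: 0.
By total probability, P(X = 2) = 0.54·0.105393 + 0.46·0 = 0.0569122.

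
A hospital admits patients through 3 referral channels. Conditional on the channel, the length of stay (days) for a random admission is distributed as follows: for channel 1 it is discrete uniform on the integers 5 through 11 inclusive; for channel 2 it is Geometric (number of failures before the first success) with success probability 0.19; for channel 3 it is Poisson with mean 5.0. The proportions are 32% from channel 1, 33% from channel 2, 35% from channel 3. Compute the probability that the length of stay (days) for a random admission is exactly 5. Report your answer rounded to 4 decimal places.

Conditional on each channel, P(X = 5): 1: 0.142857; 2: 0.0662489; 3: 0.175467.
By total probability, P(X = 5) = 0.32·0.142857 + 0.33·0.0662489 + 0.35·0.175467 = 0.12899.

0.1290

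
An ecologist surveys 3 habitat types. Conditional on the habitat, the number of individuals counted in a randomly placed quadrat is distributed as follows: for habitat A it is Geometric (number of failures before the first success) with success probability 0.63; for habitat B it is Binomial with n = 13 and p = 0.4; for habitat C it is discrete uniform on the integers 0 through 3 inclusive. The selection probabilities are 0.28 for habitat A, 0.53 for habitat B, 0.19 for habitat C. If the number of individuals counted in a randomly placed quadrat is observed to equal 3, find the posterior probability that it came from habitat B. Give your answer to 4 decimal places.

0.5097

Likelihoods P(X=3 | ·): A: 0.0319114; B: 0.110677; C: 0.25.
Posterior ∝ prior × likelihood. Numerator for B: 0.53·0.110677 = 0.058659.
Normalizing constant: 0.28·0.0319114 + 0.53·0.110677 + 0.19·0.25 = 0.115094.
P(B | observation) = 0.058659 / 0.115094 = 0.509661.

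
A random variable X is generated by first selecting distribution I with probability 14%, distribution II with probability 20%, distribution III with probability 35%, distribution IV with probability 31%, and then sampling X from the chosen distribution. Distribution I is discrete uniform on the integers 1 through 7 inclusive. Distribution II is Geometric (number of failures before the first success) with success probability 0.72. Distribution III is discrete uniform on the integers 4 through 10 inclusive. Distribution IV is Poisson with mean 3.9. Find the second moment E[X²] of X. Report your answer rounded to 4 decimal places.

For each component E[X²] = Var + (mean)², giving I: 20; II: 0.691358; III: 53; IV: 19.11.
Overall E[X²] = 0.14·20 + 0.2·0.691358 + 0.35·53 + 0.31·19.11 = 27.4124.

27.4124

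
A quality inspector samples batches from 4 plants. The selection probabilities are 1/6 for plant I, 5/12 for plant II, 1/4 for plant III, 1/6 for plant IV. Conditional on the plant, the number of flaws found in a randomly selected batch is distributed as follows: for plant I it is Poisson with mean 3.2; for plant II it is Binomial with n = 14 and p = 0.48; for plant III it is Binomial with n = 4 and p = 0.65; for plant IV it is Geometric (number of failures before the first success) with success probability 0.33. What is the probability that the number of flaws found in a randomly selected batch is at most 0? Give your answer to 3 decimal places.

Conditional on each plant, P(X ≤ 0): I: 0.0407622; II: 0.000105693; III: 0.0150062; IV: 0.33.
By total probability, P(X ≤ 0) = 0.166667·0.0407622 + 0.416667·0.000105693 + 0.25·0.0150062 + 0.166667·0.33 = 0.0655893.

0.066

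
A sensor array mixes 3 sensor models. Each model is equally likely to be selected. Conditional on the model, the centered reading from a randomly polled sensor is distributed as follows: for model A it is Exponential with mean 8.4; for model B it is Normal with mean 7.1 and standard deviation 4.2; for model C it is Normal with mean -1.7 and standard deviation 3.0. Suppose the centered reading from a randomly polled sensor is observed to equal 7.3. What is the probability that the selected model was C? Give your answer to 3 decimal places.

0.010

Likelihoods f(7.3 | ·): A: 0.0499227; B: 0.0948786; C: 0.00147728.
Posterior ∝ prior × likelihood. Numerator for C: 0.333333·0.00147728 = 0.000492428.
Normalizing constant: 0.333333·0.0499227 + 0.333333·0.0948786 + 0.333333·0.00147728 = 0.0487595.
P(C | observation) = 0.000492428 / 0.0487595 = 0.0100991.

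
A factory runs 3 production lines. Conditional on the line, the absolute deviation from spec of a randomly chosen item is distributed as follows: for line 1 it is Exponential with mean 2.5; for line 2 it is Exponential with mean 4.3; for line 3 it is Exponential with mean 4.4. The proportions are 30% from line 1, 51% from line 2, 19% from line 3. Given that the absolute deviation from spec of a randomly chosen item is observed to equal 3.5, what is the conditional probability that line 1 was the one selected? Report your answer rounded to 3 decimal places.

Likelihoods f(3.5 | ·): 1: 0.0986388; 2: 0.103047; 3: 0.102585.
Posterior ∝ prior × likelihood. Numerator for 1: 0.3·0.0986388 = 0.0295916.
Normalizing constant: 0.3·0.0986388 + 0.51·0.103047 + 0.19·0.102585 = 0.101637.
P(1 | observation) = 0.0295916 / 0.101637 = 0.29115.

0.291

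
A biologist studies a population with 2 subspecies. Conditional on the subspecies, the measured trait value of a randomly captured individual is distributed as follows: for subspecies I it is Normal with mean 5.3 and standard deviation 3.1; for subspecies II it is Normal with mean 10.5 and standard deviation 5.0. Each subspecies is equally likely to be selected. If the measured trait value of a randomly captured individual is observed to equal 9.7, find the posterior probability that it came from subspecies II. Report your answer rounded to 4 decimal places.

0.6263

Likelihoods f(9.7 | ·): I: 0.0469992; II: 0.0787737.
Posterior ∝ prior × likelihood. Numerator for II: 0.5·0.0787737 = 0.0393868.
Normalizing constant: 0.5·0.0469992 + 0.5·0.0787737 = 0.0628864.
P(II | observation) = 0.0393868 / 0.0628864 = 0.626317.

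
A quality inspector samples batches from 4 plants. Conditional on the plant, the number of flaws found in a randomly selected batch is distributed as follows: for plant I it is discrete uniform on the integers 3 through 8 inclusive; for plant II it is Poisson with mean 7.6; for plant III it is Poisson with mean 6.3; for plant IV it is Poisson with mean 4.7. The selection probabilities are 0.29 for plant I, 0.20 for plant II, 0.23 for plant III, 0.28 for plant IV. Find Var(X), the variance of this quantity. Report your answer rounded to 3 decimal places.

6.195

Per component, I: μ=5.5, E[X²]=33.1667; II: μ=7.6, E[X²]=65.36; III: μ=6.3, E[X²]=45.99; IV: μ=4.7, E[X²]=26.79.
E[X] = 0.29·5.5 + 0.2·7.6 + 0.23·6.3 + 0.28·4.7 = 5.88.
E[X²] = 0.29·33.1667 + 0.2·65.36 + 0.23·45.99 + 0.28·26.79 = 40.7692.
Var(X) = E[X²] − (E[X])² = 40.7692 − 34.5744 = 6.19483.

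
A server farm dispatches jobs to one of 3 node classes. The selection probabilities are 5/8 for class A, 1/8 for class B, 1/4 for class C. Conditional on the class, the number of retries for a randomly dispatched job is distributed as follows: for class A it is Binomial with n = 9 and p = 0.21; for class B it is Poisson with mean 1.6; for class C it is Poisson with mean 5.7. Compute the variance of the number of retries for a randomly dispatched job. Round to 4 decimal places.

5.3582

Per component, A: μ=1.89, E[X²]=5.0652; B: μ=1.6, E[X²]=4.16; C: μ=5.7, E[X²]=38.19.
E[X] = 0.625·1.89 + 0.125·1.6 + 0.25·5.7 = 2.80625.
E[X²] = 0.625·5.0652 + 0.125·4.16 + 0.25·38.19 = 13.2333.
Var(X) = E[X²] − (E[X])² = 13.2333 − 7.87504 = 5.35821.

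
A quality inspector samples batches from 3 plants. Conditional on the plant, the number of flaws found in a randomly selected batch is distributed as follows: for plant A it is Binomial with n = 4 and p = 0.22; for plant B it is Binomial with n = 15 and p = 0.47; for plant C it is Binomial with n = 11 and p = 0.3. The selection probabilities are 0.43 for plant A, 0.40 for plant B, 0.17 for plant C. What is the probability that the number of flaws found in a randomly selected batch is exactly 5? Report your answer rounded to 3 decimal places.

Conditional on each plant, P(X = 5): A: 0; B: 0.120449; C: 0.13208.
By total probability, P(X = 5) = 0.43·0 + 0.4·0.120449 + 0.17·0.13208 = 0.0706332.

0.071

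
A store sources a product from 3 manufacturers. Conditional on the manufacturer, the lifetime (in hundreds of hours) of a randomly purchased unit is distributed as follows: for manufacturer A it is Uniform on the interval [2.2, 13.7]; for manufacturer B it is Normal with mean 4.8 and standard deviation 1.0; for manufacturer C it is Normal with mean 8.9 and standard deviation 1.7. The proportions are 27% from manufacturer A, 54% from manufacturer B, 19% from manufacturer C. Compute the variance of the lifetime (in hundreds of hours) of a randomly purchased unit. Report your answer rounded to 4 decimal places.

7.2824

Per component, A: μ=7.95, E[X²]=74.2233; B: μ=4.8, E[X²]=24.04; C: μ=8.9, E[X²]=82.1.
E[X] = 0.27·7.95 + 0.54·4.8 + 0.19·8.9 = 6.4295.
E[X²] = 0.27·74.2233 + 0.54·24.04 + 0.19·82.1 = 48.6209.
Var(X) = E[X²] − (E[X])² = 48.6209 − 41.3385 = 7.28243.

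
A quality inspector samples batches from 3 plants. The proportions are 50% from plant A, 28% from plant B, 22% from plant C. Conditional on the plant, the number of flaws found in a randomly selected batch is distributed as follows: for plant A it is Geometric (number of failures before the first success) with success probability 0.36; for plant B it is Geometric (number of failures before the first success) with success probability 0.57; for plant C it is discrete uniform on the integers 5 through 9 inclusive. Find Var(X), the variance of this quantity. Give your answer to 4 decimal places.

Per component, A: μ=1.77778, E[X²]=8.09877; B: μ=0.754386, E[X²]=1.89258; C: μ=7, E[X²]=51.
E[X] = 0.5·1.77778 + 0.28·0.754386 + 0.22·7 = 2.64012.
E[X²] = 0.5·8.09877 + 0.28·1.89258 + 0.22·51 = 15.7993.
Var(X) = E[X²] − (E[X])² = 15.7993 − 6.97022 = 8.82909.

8.8291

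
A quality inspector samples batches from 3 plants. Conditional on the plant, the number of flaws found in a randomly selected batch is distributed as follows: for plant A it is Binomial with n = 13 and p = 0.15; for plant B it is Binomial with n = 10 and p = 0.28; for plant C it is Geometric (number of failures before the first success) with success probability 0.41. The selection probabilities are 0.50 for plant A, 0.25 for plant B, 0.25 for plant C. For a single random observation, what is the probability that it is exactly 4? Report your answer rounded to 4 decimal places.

Conditional on each plant, P(X = 4): A: 0.0838381; B: 0.179823; C: 0.0496812.
By total probability, P(X = 4) = 0.5·0.0838381 + 0.25·0.179823 + 0.25·0.0496812 = 0.0992952.

0.0993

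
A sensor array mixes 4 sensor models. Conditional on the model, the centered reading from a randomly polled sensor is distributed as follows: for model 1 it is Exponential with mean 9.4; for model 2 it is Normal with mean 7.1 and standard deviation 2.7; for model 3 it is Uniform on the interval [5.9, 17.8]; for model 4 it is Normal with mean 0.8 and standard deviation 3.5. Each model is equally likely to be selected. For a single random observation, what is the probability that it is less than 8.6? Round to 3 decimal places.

Conditional on each model, P(X < 8.6): 1: 0.599441; 2: 0.710743; 3: 0.226891; 4: 0.987079.
By total probability, P(X < 8.6) = 0.25·0.599441 + 0.25·0.710743 + 0.25·0.226891 + 0.25·0.987079 = 0.631038.

0.631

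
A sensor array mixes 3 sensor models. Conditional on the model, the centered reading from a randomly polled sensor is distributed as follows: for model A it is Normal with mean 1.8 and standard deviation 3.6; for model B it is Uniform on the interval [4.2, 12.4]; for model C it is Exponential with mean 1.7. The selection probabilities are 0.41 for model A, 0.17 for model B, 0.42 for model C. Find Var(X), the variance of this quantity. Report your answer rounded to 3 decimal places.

Per component, A: μ=1.8, E[X²]=16.2; B: μ=8.3, E[X²]=74.4933; C: μ=1.7, E[X²]=5.78.
E[X] = 0.41·1.8 + 0.17·8.3 + 0.42·1.7 = 2.863.
E[X²] = 0.41·16.2 + 0.17·74.4933 + 0.42·5.78 = 21.7335.
Var(X) = E[X²] − (E[X])² = 21.7335 − 8.19677 = 13.5367.

13.537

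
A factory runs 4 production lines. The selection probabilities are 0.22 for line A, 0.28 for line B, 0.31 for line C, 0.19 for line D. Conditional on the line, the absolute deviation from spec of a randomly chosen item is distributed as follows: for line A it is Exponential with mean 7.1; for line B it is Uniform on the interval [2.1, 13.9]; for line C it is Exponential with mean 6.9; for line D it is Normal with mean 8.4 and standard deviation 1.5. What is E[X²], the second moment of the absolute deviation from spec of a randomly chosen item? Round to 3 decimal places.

For each component E[X²] = Var + (mean)², giving A: 100.82; B: 75.6033; C: 95.22; D: 72.81.
Overall E[X²] = 0.22·100.82 + 0.28·75.6033 + 0.31·95.22 + 0.19·72.81 = 86.7014.

86.701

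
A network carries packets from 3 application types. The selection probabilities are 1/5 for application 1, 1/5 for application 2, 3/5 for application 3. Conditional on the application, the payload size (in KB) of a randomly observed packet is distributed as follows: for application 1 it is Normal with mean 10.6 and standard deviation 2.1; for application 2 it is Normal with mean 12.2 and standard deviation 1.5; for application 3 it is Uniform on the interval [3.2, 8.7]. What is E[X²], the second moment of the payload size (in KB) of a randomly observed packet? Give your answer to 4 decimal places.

For each component E[X²] = Var + (mean)², giving 1: 116.77; 2: 151.09; 3: 37.9233.
Overall E[X²] = 0.2·116.77 + 0.2·151.09 + 0.6·37.9233 = 76.326.

76.3260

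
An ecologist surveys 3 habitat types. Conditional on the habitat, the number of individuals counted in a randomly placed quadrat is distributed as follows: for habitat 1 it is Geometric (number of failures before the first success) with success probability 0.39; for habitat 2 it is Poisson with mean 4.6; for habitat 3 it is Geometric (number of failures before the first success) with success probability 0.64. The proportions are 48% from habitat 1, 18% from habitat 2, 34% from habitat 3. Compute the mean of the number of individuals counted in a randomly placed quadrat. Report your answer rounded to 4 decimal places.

Component means — 1: 1.5641; 2: 4.6; 3: 0.5625.
E[X] = 0.48·1.5641 + 0.18·4.6 + 0.34·0.5625 = 1.77002.

1.7700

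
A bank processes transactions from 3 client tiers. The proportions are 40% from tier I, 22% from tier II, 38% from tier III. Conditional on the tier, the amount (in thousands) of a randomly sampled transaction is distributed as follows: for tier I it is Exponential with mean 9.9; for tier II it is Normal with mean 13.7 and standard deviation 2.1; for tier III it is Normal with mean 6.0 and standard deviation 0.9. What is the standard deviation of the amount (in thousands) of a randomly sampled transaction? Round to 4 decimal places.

Per component, I: μ=9.9, E[X²]=196.02; II: μ=13.7, E[X²]=192.1; III: μ=6, E[X²]=36.81.
E[X] = 0.4·9.9 + 0.22·13.7 + 0.38·6 = 9.254.
E[X²] = 0.4·196.02 + 0.22·192.1 + 0.38·36.81 = 134.658.
Var(X) = E[X²] − (E[X])² = 134.658 − 85.6365 = 49.0213.
SD(X) = √49.0213 = 7.00152.

7.0015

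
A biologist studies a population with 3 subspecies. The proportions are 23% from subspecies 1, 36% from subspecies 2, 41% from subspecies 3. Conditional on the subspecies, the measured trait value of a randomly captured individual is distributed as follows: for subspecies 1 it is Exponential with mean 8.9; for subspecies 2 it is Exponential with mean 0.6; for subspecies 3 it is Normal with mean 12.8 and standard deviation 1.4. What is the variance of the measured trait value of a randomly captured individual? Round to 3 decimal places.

48.259

Per component, 1: μ=8.9, E[X²]=158.42; 2: μ=0.6, E[X²]=0.72; 3: μ=12.8, E[X²]=165.8.
E[X] = 0.23·8.9 + 0.36·0.6 + 0.41·12.8 = 7.511.
E[X²] = 0.23·158.42 + 0.36·0.72 + 0.41·165.8 = 104.674.
Var(X) = E[X²] − (E[X])² = 104.674 − 56.4151 = 48.2587.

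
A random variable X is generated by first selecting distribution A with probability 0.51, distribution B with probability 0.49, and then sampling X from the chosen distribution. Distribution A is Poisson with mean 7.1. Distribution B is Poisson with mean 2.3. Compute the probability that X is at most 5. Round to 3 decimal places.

0.622

Conditional on each component, P(X ≤ 5): A: 0.288119; B: 0.970024.
By total probability, P(X ≤ 5) = 0.51·0.288119 + 0.49·0.970024 = 0.622253.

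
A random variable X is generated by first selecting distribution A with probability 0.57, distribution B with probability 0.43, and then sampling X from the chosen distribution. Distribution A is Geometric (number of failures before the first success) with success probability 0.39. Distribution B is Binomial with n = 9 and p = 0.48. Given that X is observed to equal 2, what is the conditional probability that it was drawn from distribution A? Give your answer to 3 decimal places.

0.693

Likelihoods P(X=2 | ·): A: 0.145119; B: 0.0852724.
Posterior ∝ prior × likelihood. Numerator for A: 0.57·0.145119 = 0.0827178.
Normalizing constant: 0.57·0.145119 + 0.43·0.0852724 = 0.119385.
P(A | observation) = 0.0827178 / 0.119385 = 0.692866.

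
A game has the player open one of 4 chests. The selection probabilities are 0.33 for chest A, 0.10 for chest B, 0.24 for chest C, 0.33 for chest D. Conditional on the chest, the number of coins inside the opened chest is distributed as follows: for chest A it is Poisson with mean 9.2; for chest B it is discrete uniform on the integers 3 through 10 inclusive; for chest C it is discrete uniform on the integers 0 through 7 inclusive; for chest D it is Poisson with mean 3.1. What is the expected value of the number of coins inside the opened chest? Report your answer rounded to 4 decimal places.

5.5490

Component means — A: 9.2; B: 6.5; C: 3.5; D: 3.1.
E[X] = 0.33·9.2 + 0.1·6.5 + 0.24·3.5 + 0.33·3.1 = 5.549.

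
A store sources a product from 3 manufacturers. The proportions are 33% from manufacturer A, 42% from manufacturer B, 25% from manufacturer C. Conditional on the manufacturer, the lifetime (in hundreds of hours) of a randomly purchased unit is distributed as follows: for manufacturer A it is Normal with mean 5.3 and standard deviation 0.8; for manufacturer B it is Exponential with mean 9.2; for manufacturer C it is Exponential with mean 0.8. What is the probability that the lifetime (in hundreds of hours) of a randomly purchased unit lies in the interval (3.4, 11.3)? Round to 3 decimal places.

Conditional on each manufacturer, P(3.4 < X < 11.3): A: 0.991226; B: 0.398233; C: 0.0142635.
By total probability, P(3.4 < X < 11.3) = 0.33·0.991226 + 0.42·0.398233 + 0.25·0.0142635 = 0.497928.

0.498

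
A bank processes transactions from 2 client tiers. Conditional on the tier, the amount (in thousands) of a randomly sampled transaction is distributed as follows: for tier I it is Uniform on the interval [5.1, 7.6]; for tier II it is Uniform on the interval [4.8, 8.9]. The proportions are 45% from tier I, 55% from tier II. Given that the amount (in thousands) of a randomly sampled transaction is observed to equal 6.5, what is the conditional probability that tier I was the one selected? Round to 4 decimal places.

0.5730

Likelihoods f(6.5 | ·): I: 0.4; II: 0.243902.
Posterior ∝ prior × likelihood. Numerator for I: 0.45·0.4 = 0.18.
Normalizing constant: 0.45·0.4 + 0.55·0.243902 = 0.314146.
P(I | observation) = 0.18 / 0.314146 = 0.572981.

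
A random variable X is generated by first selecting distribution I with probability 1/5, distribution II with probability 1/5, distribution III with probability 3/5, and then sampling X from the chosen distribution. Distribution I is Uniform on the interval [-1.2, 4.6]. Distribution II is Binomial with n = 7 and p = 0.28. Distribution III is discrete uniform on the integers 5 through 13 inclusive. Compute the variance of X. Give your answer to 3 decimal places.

Per component, I: μ=1.7, E[X²]=5.69333; II: μ=1.96, E[X²]=5.2528; III: μ=9, E[X²]=87.6667.
E[X] = 0.2·1.7 + 0.2·1.96 + 0.6·9 = 6.132.
E[X²] = 0.2·5.69333 + 0.2·5.2528 + 0.6·87.6667 = 54.7892.
Var(X) = E[X²] − (E[X])² = 54.7892 − 37.6014 = 17.1878.

17.188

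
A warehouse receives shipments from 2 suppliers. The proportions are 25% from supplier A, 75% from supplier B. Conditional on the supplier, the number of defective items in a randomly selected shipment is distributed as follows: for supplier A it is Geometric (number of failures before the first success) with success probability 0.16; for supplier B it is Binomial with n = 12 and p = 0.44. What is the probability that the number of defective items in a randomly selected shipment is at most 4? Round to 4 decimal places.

Conditional on each supplier, P(X ≤ 4): A: 0.581788; B: 0.329616.
By total probability, P(X ≤ 4) = 0.25·0.581788 + 0.75·0.329616 = 0.392659.

0.3927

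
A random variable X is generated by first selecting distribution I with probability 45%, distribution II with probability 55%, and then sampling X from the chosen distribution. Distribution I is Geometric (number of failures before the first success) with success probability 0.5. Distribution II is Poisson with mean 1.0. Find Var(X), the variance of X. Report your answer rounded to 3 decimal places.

Per component, I: μ=1, E[X²]=3; II: μ=1, E[X²]=2.
E[X] = 0.45·1 + 0.55·1 = 1.
E[X²] = 0.45·3 + 0.55·2 = 2.45.
Var(X) = E[X²] − (E[X])² = 2.45 − 1 = 1.45.

1.450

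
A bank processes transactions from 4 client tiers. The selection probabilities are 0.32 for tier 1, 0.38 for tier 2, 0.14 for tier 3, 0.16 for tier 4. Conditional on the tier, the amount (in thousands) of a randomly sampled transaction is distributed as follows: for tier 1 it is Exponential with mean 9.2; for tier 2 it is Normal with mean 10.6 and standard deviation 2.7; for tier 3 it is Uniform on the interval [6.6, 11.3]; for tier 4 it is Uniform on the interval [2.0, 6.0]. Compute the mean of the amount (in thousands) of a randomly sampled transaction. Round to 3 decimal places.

Component means — 1: 9.2; 2: 10.6; 3: 8.95; 4: 4.
E[X] = 0.32·9.2 + 0.38·10.6 + 0.14·8.95 + 0.16·4 = 8.865.

8.865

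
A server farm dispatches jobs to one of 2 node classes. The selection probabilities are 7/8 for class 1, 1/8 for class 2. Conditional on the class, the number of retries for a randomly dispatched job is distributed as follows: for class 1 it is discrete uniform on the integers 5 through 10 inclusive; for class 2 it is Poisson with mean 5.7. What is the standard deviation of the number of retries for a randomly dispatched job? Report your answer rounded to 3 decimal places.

1.902

Per component, 1: μ=7.5, E[X²]=59.1667; 2: μ=5.7, E[X²]=38.19.
E[X] = 0.875·7.5 + 0.125·5.7 = 7.275.
E[X²] = 0.875·59.1667 + 0.125·38.19 = 56.5446.
Var(X) = E[X²] − (E[X])² = 56.5446 − 52.9256 = 3.61896.
SD(X) = √3.61896 = 1.90236.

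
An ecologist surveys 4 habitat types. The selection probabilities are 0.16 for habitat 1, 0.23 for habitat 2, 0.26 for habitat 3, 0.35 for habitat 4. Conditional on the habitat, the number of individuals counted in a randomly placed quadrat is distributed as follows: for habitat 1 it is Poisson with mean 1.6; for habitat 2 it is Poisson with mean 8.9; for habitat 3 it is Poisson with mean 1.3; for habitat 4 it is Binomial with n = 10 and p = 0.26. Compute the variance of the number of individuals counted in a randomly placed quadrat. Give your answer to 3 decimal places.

12.138

Per component, 1: μ=1.6, E[X²]=4.16; 2: μ=8.9, E[X²]=88.11; 3: μ=1.3, E[X²]=2.99; 4: μ=2.6, E[X²]=8.684.
E[X] = 0.16·1.6 + 0.23·8.9 + 0.26·1.3 + 0.35·2.6 = 3.551.
E[X²] = 0.16·4.16 + 0.23·88.11 + 0.26·2.99 + 0.35·8.684 = 24.7477.
Var(X) = E[X²] − (E[X])² = 24.7477 − 12.6096 = 12.1381.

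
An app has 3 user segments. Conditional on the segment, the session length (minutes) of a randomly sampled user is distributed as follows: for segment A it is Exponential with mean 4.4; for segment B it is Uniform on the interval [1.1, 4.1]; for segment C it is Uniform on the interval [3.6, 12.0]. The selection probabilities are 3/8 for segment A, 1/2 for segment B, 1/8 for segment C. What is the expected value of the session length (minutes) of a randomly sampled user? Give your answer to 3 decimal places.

Component means — A: 4.4; B: 2.6; C: 7.8.
E[X] = 0.375·4.4 + 0.5·2.6 + 0.125·7.8 = 3.925.

3.925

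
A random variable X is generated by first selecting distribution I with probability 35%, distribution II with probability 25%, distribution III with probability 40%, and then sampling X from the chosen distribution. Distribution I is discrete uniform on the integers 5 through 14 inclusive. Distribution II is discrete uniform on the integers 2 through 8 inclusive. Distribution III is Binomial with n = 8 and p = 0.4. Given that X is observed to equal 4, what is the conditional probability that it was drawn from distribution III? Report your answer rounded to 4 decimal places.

0.7223

Likelihoods P(X=4 | ·): I: 0; II: 0.142857; III: 0.232243.
Posterior ∝ prior × likelihood. Numerator for III: 0.4·0.232243 = 0.0928973.
Normalizing constant: 0.35·0 + 0.25·0.142857 + 0.4·0.232243 = 0.128612.
P(III | observation) = 0.0928973 / 0.128612 = 0.722309.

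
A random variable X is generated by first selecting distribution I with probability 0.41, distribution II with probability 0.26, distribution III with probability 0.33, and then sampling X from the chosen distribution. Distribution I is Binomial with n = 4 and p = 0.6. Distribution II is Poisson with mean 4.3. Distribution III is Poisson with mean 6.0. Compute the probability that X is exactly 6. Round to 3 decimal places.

0.084

Conditional on each component, P(X = 6): I: 0; II: 0.119127; III: 0.160623.
By total probability, P(X = 6) = 0.41·0 + 0.26·0.119127 + 0.33·0.160623 = 0.0839788.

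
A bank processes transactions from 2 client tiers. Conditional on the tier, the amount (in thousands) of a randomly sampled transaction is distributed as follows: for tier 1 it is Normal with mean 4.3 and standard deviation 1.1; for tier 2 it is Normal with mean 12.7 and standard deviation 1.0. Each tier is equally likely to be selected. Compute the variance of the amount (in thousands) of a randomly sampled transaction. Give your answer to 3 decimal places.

Per component, 1: μ=4.3, E[X²]=19.7; 2: μ=12.7, E[X²]=162.29.
E[X] = 0.5·4.3 + 0.5·12.7 = 8.5.
E[X²] = 0.5·19.7 + 0.5·162.29 = 90.995.
Var(X) = E[X²] − (E[X])² = 90.995 − 72.25 = 18.745.

18.745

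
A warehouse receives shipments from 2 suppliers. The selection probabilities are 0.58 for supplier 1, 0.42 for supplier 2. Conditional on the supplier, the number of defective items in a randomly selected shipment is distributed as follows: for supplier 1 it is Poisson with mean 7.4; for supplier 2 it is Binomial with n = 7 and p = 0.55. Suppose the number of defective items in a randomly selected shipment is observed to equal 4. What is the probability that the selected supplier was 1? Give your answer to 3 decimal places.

0.265

Likelihoods P(X=4 | ·): 1: 0.0763724; 2: 0.291848.
Posterior ∝ prior × likelihood. Numerator for 1: 0.58·0.0763724 = 0.044296.
Normalizing constant: 0.58·0.0763724 + 0.42·0.291848 = 0.166872.
P(1 | observation) = 0.044296 / 0.166872 = 0.265449.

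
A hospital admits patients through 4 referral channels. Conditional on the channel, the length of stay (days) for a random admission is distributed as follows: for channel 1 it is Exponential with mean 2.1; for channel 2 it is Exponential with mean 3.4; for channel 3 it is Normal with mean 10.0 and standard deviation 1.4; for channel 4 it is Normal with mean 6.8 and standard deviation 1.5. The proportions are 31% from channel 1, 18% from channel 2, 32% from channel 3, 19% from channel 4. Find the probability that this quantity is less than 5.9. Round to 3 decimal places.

0.492

Conditional on each channel, P(X < 5.9): 1: 0.939766; 2: 0.823652; 3: 0.00170262; 4: 0.274253.
By total probability, P(X < 5.9) = 0.31·0.939766 + 0.18·0.823652 + 0.32·0.00170262 + 0.19·0.274253 = 0.492238.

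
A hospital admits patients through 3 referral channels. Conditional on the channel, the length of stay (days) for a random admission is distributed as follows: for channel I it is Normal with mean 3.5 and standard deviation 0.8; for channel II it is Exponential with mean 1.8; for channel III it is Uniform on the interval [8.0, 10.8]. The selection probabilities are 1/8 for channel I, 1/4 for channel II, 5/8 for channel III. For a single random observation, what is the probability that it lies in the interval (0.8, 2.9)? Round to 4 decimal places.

Conditional on each channel, P(0.8 < X < 2.9): I: 0.226258; II: 0.441515; III: 0.
By total probability, P(0.8 < X < 2.9) = 0.125·0.226258 + 0.25·0.441515 + 0.625·0 = 0.138661.

0.1387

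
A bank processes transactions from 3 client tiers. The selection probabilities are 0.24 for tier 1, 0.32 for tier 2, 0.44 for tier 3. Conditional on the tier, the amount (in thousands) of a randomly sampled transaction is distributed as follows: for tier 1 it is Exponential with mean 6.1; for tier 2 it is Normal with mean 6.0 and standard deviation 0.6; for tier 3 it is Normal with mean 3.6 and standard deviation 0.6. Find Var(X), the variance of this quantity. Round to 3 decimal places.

10.676

Per component, 1: μ=6.1, E[X²]=74.42; 2: μ=6, E[X²]=36.36; 3: μ=3.6, E[X²]=13.32.
E[X] = 0.24·6.1 + 0.32·6 + 0.44·3.6 = 4.968.
E[X²] = 0.24·74.42 + 0.32·36.36 + 0.44·13.32 = 35.3568.
Var(X) = E[X²] − (E[X])² = 35.3568 − 24.681 = 10.6758.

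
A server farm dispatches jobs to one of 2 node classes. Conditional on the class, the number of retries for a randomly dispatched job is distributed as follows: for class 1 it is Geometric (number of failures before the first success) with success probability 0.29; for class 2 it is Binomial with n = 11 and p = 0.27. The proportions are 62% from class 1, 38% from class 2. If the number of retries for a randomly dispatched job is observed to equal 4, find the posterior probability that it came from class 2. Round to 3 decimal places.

0.617

Likelihoods P(X=4 | ·): 1: 0.0736939; 2: 0.193744.
Posterior ∝ prior × likelihood. Numerator for 2: 0.38·0.193744 = 0.0736228.
Normalizing constant: 0.62·0.0736939 + 0.38·0.193744 = 0.119313.
P(2 | observation) = 0.0736228 / 0.119313 = 0.617056.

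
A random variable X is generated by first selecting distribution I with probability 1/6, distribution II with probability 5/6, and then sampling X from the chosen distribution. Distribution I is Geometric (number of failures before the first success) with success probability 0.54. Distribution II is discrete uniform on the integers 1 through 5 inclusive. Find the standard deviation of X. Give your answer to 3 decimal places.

1.603

Per component, I: μ=0.851852, E[X²]=2.30316; II: μ=3, E[X²]=11.
E[X] = 0.166667·0.851852 + 0.833333·3 = 2.64198.
E[X²] = 0.166667·2.30316 + 0.833333·11 = 9.55053.
Var(X) = E[X²] − (E[X])² = 9.55053 − 6.98003 = 2.57049.
SD(X) = √2.57049 = 1.60328.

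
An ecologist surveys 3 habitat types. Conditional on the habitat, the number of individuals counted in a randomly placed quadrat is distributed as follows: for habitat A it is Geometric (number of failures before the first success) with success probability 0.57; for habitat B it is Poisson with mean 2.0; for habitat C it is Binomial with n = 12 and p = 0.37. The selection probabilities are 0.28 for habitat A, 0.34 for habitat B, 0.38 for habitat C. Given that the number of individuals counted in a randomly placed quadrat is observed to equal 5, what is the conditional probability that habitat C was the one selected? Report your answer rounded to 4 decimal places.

Likelihoods P(X=5 | ·): A: 0.00837948; B: 0.0360894; C: 0.21633.
Posterior ∝ prior × likelihood. Numerator for C: 0.38·0.21633 = 0.0822056.
Normalizing constant: 0.28·0.00837948 + 0.34·0.0360894 + 0.38·0.21633 = 0.0968222.
P(C | observation) = 0.0822056 / 0.0968222 = 0.849036.

0.8490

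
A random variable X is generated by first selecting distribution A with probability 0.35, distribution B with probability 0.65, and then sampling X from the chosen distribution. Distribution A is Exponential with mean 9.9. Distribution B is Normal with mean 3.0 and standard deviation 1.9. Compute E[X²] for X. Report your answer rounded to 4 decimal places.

76.8035

For each component E[X²] = Var + (mean)², giving A: 196.02; B: 12.61.
Overall E[X²] = 0.35·196.02 + 0.65·12.61 = 76.8035.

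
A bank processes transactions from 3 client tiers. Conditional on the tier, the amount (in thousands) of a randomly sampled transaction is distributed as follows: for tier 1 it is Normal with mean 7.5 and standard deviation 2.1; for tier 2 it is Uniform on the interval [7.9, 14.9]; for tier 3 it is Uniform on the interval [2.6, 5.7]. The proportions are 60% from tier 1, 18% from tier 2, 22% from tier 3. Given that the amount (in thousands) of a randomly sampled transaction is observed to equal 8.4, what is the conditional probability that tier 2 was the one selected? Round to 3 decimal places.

Likelihoods f(8.4 | ·): 1: 0.173303; 2: 0.142857; 3: 0.
Posterior ∝ prior × likelihood. Numerator for 2: 0.18·0.142857 = 0.0257143.
Normalizing constant: 0.6·0.173303 + 0.18·0.142857 + 0.22·0 = 0.129696.
P(2 | observation) = 0.0257143 / 0.129696 = 0.198266.

0.198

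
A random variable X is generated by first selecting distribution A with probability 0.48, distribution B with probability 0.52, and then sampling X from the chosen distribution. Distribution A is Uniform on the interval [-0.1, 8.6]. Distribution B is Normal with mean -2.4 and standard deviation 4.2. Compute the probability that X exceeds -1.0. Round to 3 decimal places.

Conditional on each component, P(X > -1.0): A: 1; B: 0.369441.
By total probability, P(X > -1.0) = 0.48·1 + 0.52·0.369441 = 0.672109.

0.672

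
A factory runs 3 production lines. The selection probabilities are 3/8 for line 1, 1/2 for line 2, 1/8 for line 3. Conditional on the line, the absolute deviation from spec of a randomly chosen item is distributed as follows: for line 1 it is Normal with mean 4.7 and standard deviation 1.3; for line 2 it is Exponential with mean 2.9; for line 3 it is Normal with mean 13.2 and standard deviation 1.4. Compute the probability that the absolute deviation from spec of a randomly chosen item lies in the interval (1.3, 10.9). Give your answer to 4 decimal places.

Conditional on each line, P(1.3 < X < 10.9): 1: 0.995543; 2: 0.615413; 3: 0.0502062.
By total probability, P(1.3 < X < 10.9) = 0.375·0.995543 + 0.5·0.615413 + 0.125·0.0502062 = 0.687311.

0.6873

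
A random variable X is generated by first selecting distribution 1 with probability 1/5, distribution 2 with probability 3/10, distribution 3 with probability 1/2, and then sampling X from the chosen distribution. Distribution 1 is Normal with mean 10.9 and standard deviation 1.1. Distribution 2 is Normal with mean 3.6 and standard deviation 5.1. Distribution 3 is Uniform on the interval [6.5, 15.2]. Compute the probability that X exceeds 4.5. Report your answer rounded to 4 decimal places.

0.8290

Conditional on each component, P(X > 4.5): 1: 1; 2: 0.429962; 3: 1.
By total probability, P(X > 4.5) = 0.2·1 + 0.3·0.429962 + 0.5·1 = 0.828989.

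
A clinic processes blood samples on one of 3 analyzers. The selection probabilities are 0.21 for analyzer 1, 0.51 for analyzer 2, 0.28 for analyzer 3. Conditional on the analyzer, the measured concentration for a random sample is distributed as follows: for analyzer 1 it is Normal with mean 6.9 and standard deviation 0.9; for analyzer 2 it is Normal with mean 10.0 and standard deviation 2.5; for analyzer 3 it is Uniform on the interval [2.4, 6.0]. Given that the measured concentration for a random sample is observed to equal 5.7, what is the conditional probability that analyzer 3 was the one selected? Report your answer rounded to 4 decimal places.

Likelihoods f(5.7 | ·): 1: 0.182233; 2: 0.0363548; 3: 0.277778.
Posterior ∝ prior × likelihood. Numerator for 3: 0.28·0.277778 = 0.0777778.
Normalizing constant: 0.21·0.182233 + 0.51·0.0363548 + 0.28·0.277778 = 0.134588.
P(3 | observation) = 0.0777778 / 0.134588 = 0.577896.

0.5779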